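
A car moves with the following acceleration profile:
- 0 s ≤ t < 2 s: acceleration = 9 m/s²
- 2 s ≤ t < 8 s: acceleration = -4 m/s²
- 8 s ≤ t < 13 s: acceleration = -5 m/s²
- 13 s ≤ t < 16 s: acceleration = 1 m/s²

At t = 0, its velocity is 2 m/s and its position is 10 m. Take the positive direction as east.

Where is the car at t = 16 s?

-85 m

On each constant-a segment, Δv = aΔt and Δx = v₀Δt + ½aΔt²; chain segment to segment.
0–2 s: v starts 2 m/s; Δx = 2·2 + ½·9·2² = 22 m; v ends 20 m/s.
2–8 s: v starts 20 m/s; Δx = 20·6 + ½·-4·6² = 48 m; v ends -4 m/s.
8–13 s: v starts -4 m/s; Δx = -4·5 + ½·-5·5² = -82.5 m; v ends -29 m/s.
13–16 s: v starts -29 m/s; Δx = -29·3 + ½·1·3² = -82.5 m; v ends -26 m/s.
x(16) = 10 + Σ Δx = -85 m.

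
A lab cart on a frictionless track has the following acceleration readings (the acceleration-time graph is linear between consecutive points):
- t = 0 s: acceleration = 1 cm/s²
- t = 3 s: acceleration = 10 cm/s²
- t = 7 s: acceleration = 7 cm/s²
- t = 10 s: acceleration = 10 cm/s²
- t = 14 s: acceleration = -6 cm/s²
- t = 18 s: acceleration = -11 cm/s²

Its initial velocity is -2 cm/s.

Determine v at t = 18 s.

Δv equals the area under the a-t graph; then v = v₀ + Δv.
0–3 s: ½(1 + 10)(3) = 16.5 cm/s
3–7 s: ½(10 + 7)(4) = 34 cm/s
7–10 s: ½(7 + 10)(3) = 25.5 cm/s
10–14 s: ½(10 + -6)(4) = 8 cm/s
14–18 s: ½(-6 + -11)(4) = -34 cm/s
Δv = 50 cm/s, so v(18) = -2 + (50) = 48 cm/s.

48 cm/s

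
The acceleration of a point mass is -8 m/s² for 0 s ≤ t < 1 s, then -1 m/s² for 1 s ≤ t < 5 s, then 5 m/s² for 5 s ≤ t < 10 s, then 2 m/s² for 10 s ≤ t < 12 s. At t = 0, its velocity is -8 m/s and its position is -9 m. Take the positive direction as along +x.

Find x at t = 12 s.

On each constant-a segment, Δv = aΔt and Δx = v₀Δt + ½aΔt²; chain segment to segment.
0–1 s: v starts -8 m/s; Δx = -8·1 + ½·-8·1² = -12 m; v ends -16 m/s.
1–5 s: v starts -16 m/s; Δx = -16·4 + ½·-1·4² = -72 m; v ends -20 m/s.
5–10 s: v starts -20 m/s; Δx = -20·5 + ½·5·5² = -37.5 m; v ends 5 m/s.
10–12 s: v starts 5 m/s; Δx = 5·2 + ½·2·2² = 14 m; v ends 9 m/s.
x(12) = -9 + Σ Δx = -116.5 m.

-116.5 m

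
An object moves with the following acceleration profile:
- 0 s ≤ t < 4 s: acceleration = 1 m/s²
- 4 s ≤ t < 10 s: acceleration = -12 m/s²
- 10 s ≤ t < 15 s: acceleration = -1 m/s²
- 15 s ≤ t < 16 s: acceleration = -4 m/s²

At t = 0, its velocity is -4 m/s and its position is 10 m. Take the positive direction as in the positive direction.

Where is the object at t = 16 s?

On each constant-a segment, Δv = aΔt and Δx = v₀Δt + ½aΔt²; chain segment to segment.
0–4 s: v starts -4 m/s; Δx = -4·4 + ½·1·4² = -8 m; v ends 0 m/s.
4–10 s: v starts 0 m/s; Δx = 0·6 + ½·-12·6² = -216 m; v ends -72 m/s.
10–15 s: v starts -72 m/s; Δx = -72·5 + ½·-1·5² = -372.5 m; v ends -77 m/s.
15–16 s: v starts -77 m/s; Δx = -77·1 + ½·-4·1² = -79 m; v ends -81 m/s.
x(16) = 10 + Σ Δx = -665.5 m.

-665.5 m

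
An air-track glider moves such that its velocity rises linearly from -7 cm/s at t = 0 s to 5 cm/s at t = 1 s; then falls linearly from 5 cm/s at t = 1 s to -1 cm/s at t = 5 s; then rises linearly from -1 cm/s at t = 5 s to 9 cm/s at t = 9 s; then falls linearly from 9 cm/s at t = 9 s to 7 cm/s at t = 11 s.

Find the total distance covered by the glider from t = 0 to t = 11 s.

Distance (not displacement) is the total path length: add the absolute areas under v-t.
0–1 s: v = 0 at t = 7/12 s; triangle areas 49/24 + 25/24 = 37/12 cm
1–5 s: v = 0 at t = 13/3 s; triangle areas 25/3 + 1/3 = 26/3 cm
5–9 s: v = 0 at t = 5.4 s; triangle areas 0.2 + 16.2 = 16.4 cm
9–11 s: |½(9 + 7)(2)| = 16 cm
Total distance = 44.15 cm

44.15 cm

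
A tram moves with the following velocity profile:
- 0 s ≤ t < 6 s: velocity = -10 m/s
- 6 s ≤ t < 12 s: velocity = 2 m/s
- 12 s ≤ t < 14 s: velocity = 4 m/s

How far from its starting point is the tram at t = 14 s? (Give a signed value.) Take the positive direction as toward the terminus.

Net displacement equals the area under the velocity-time graph (areas below the axis count negative).
0–6 s: -10 × 6 = -60 m
6–12 s: 2 × 6 = 12 m
12–14 s: 4 × 2 = 8 m
Net displacement = -40 m

-40 m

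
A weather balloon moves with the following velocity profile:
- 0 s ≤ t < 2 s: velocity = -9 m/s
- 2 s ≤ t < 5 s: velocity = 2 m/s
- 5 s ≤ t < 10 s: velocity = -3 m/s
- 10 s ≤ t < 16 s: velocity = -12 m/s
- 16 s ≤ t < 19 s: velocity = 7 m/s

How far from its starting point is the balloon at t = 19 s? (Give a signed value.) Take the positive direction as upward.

-78 m

Displacement is the signed area under the v-t curve.
0–2 s: -9 × 2 = -18 m
2–5 s: 2 × 3 = 6 m
5–10 s: -3 × 5 = -15 m
10–16 s: -12 × 6 = -72 m
16–19 s: 7 × 3 = 21 m
Net displacement = -78 m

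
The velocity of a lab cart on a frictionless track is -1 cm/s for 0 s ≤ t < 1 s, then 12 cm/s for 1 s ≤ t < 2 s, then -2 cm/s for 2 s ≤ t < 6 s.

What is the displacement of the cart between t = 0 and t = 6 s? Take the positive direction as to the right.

3 cm

Net displacement equals the area under the velocity-time graph (areas below the axis count negative).
0–1 s: -1 × 1 = -1 cm
1–2 s: 12 × 1 = 12 cm
2–6 s: -2 × 4 = -8 cm
Net displacement = 3 cm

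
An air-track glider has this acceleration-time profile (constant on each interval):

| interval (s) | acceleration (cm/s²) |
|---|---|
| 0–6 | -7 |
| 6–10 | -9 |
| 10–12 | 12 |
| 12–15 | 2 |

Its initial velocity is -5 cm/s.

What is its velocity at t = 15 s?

Δv equals the area under the a-t graph; then v = v₀ + Δv.
0–6 s: -7 × 6 = -42 cm/s
6–10 s: -9 × 4 = -36 cm/s
10–12 s: 12 × 2 = 24 cm/s
12–15 s: 2 × 3 = 6 cm/s
Δv = -48 cm/s, so v(15) = -5 + (-48) = -53 cm/s.

-53 cm/s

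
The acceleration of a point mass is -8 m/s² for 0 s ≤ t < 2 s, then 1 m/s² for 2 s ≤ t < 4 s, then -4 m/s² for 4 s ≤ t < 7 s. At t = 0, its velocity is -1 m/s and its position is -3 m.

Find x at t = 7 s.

-116 m

On each constant-a segment, Δv = aΔt and Δx = v₀Δt + ½aΔt²; chain segment to segment.
0–2 s: v starts -1 m/s; Δx = -1·2 + ½·-8·2² = -18 m; v ends -17 m/s.
2–4 s: v starts -17 m/s; Δx = -17·2 + ½·1·2² = -32 m; v ends -15 m/s.
4–7 s: v starts -15 m/s; Δx = -15·3 + ½·-4·3² = -63 m; v ends -27 m/s.
x(7) = -3 + Σ Δx = -116 m.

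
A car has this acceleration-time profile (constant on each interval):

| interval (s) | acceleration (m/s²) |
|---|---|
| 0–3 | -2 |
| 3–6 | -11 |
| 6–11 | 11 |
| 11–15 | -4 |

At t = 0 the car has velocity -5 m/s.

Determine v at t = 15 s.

Δv equals the area under the a-t graph; then v = v₀ + Δv.
0–3 s: -2 × 3 = -6 m/s
3–6 s: -11 × 3 = -33 m/s
6–11 s: 11 × 5 = 55 m/s
11–15 s: -4 × 4 = -16 m/s
Δv = 0 m/s, so v(15) = -5 + (0) = -5 m/s.

-5 m/s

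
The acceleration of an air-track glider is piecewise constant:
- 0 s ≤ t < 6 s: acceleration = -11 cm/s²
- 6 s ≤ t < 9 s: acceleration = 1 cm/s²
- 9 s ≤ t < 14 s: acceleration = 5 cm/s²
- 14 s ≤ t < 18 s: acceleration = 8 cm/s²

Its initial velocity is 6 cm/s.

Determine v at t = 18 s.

0 cm/s

Δv equals the area under the a-t graph; then v = v₀ + Δv.
0–6 s: -11 × 6 = -66 cm/s
6–9 s: 1 × 3 = 3 cm/s
9–14 s: 5 × 5 = 25 cm/s
14–18 s: 8 × 4 = 32 cm/s
Δv = -6 cm/s, so v(18) = 6 + (-6) = 0 cm/s.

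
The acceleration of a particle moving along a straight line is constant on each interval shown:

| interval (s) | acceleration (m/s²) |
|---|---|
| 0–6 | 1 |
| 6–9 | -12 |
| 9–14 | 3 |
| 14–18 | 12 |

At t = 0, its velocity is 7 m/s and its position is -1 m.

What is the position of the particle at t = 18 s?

On each constant-a segment, Δv = aΔt and Δx = v₀Δt + ½aΔt²; chain segment to segment.
0–6 s: v starts 7 m/s; Δx = 7·6 + ½·1·6² = 60 m; v ends 13 m/s.
6–9 s: v starts 13 m/s; Δx = 13·3 + ½·-12·3² = -15 m; v ends -23 m/s.
9–14 s: v starts -23 m/s; Δx = -23·5 + ½·3·5² = -77.5 m; v ends -8 m/s.
14–18 s: v starts -8 m/s; Δx = -8·4 + ½·12·4² = 64 m; v ends 40 m/s.
x(18) = -1 + Σ Δx = 30.5 m.

30.5 m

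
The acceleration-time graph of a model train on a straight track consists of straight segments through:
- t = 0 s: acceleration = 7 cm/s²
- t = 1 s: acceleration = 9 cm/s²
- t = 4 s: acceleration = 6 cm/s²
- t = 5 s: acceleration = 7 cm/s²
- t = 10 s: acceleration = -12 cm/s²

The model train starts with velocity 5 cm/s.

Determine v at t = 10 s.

29.5 cm/s

Δv equals the area under the a-t graph; then v = v₀ + Δv.
0–1 s: ½(7 + 9)(1) = 8 cm/s
1–4 s: ½(9 + 6)(3) = 22.5 cm/s
4–5 s: ½(6 + 7)(1) = 6.5 cm/s
5–10 s: ½(7 + -12)(5) = -12.5 cm/s
Δv = 24.5 cm/s, so v(10) = 5 + (24.5) = 29.5 cm/s.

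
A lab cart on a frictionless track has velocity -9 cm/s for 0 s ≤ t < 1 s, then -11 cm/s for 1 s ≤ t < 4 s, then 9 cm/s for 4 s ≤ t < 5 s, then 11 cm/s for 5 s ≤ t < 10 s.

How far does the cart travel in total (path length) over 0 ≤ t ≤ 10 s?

Total distance travelled is ∫|v| dt — sum the magnitudes of each area piece.
0–1 s: |-9| × 1 = 9 cm
1–4 s: |-11| × 3 = 33 cm
4–5 s: |9| × 1 = 9 cm
5–10 s: |11| × 5 = 55 cm
Total distance = 106 cm

106 cm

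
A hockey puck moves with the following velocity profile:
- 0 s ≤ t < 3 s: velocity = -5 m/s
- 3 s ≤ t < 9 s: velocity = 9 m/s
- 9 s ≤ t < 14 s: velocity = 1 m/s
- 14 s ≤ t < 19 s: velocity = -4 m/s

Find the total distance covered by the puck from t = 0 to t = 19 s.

94 m

Distance (not displacement) is the total path length: add the absolute areas under v-t.
0–3 s: |-5| × 3 = 15 m
3–9 s: |9| × 6 = 54 m
9–14 s: |1| × 5 = 5 m
14–19 s: |-4| × 5 = 20 m
Total distance = 94 m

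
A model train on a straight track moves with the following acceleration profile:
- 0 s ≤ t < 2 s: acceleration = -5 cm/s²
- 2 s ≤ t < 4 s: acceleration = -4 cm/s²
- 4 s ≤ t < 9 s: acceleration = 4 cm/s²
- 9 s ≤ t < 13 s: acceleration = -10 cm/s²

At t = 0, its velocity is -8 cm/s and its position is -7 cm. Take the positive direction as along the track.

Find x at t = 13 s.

On each constant-a segment, Δv = aΔt and Δx = v₀Δt + ½aΔt²; chain segment to segment.
0–2 s: v starts -8 cm/s; Δx = -8·2 + ½·-5·2² = -26 cm; v ends -18 cm/s.
2–4 s: v starts -18 cm/s; Δx = -18·2 + ½·-4·2² = -44 cm; v ends -26 cm/s.
4–9 s: v starts -26 cm/s; Δx = -26·5 + ½·4·5² = -80 cm; v ends -6 cm/s.
9–13 s: v starts -6 cm/s; Δx = -6·4 + ½·-10·4² = -104 cm; v ends -46 cm/s.
x(13) = -7 + Σ Δx = -261 cm.

-261 cm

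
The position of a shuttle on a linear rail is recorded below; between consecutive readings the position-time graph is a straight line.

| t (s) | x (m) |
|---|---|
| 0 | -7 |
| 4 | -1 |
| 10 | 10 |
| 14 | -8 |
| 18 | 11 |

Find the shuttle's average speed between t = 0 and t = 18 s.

3 m/s

Average speed = (total path length)/(elapsed time); on a piecewise-linear x-t graph the path length is Σ|Δx|.
0–4 s: |Δx| = |-1 − -7| = 6 m
4–10 s: |Δx| = |10 − -1| = 11 m
10–14 s: |Δx| = |-8 − 10| = 18 m
14–18 s: |Δx| = |11 − -8| = 19 m
Total path = 54 m; average speed = 54/18 = 3 m/s.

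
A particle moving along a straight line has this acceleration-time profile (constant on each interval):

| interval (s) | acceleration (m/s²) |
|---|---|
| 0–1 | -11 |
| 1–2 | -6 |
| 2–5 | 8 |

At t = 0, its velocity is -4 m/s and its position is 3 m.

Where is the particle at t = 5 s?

On each constant-a segment, Δv = aΔt and Δx = v₀Δt + ½aΔt²; chain segment to segment.
0–1 s: v starts -4 m/s; Δx = -4·1 + ½·-11·1² = -9.5 m; v ends -15 m/s.
1–2 s: v starts -15 m/s; Δx = -15·1 + ½·-6·1² = -18 m; v ends -21 m/s.
2–5 s: v starts -21 m/s; Δx = -21·3 + ½·8·3² = -27 m; v ends 3 m/s.
x(5) = 3 + Σ Δx = -51.5 m.

-51.5 m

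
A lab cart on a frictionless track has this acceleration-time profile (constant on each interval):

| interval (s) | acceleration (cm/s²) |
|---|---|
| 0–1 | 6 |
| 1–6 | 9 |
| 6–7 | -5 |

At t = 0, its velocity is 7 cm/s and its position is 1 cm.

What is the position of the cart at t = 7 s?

244 cm

On each constant-a segment, Δv = aΔt and Δx = v₀Δt + ½aΔt²; chain segment to segment.
0–1 s: v starts 7 cm/s; Δx = 7·1 + ½·6·1² = 10 cm; v ends 13 cm/s.
1–6 s: v starts 13 cm/s; Δx = 13·5 + ½·9·5² = 177.5 cm; v ends 58 cm/s.
6–7 s: v starts 58 cm/s; Δx = 58·1 + ½·-5·1² = 55.5 cm; v ends 53 cm/s.
x(7) = 1 + Σ Δx = 244 cm.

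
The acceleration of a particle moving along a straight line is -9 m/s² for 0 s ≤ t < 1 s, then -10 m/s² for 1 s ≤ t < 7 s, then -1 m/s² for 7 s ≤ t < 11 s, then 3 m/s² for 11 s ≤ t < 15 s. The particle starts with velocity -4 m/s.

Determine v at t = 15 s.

-65 m/s

Δv equals the area under the a-t graph; then v = v₀ + Δv.
0–1 s: -9 × 1 = -9 m/s
1–7 s: -10 × 6 = -60 m/s
7–11 s: -1 × 4 = -4 m/s
11–15 s: 3 × 4 = 12 m/s
Δv = -61 m/s, so v(15) = -4 + (-61) = -65 m/s.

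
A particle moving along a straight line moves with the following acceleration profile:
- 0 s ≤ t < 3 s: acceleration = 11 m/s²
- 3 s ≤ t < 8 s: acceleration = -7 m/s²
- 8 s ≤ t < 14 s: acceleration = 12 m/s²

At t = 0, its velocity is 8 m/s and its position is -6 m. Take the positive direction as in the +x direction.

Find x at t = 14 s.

On each constant-a segment, Δv = aΔt and Δx = v₀Δt + ½aΔt²; chain segment to segment.
0–3 s: v starts 8 m/s; Δx = 8·3 + ½·11·3² = 73.5 m; v ends 41 m/s.
3–8 s: v starts 41 m/s; Δx = 41·5 + ½·-7·5² = 117.5 m; v ends 6 m/s.
8–14 s: v starts 6 m/s; Δx = 6·6 + ½·12·6² = 252 m; v ends 78 m/s.
x(14) = -6 + Σ Δx = 437 m.

437 m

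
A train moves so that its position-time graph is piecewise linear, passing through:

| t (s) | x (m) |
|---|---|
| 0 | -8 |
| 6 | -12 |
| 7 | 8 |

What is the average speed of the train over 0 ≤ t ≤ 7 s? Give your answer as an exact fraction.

Average speed = (total path length)/(elapsed time); on a piecewise-linear x-t graph the path length is Σ|Δx|.
0–6 s: |Δx| = |-12 − -8| = 4 m
6–7 s: |Δx| = |8 − -12| = 20 m
Total path = 24 m; average speed = 24/7 = 24/7 m/s.

24/7 m/s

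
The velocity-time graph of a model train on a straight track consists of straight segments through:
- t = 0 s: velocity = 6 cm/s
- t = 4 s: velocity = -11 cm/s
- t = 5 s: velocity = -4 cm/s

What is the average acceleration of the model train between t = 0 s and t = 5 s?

-2 cm/s²

Average acceleration = Δv/Δt = (-4 − 6)/(5 − 0) = -2 cm/s².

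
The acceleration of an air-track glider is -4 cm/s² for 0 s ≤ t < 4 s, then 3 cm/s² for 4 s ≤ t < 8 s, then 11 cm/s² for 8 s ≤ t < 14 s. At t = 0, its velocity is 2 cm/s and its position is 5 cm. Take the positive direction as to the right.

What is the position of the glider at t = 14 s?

On each constant-a segment, Δv = aΔt and Δx = v₀Δt + ½aΔt²; chain segment to segment.
0–4 s: v starts 2 cm/s; Δx = 2·4 + ½·-4·4² = -24 cm; v ends -14 cm/s.
4–8 s: v starts -14 cm/s; Δx = -14·4 + ½·3·4² = -32 cm; v ends -2 cm/s.
8–14 s: v starts -2 cm/s; Δx = -2·6 + ½·11·6² = 186 cm; v ends 64 cm/s.
x(14) = 5 + Σ Δx = 135 cm.

135 cm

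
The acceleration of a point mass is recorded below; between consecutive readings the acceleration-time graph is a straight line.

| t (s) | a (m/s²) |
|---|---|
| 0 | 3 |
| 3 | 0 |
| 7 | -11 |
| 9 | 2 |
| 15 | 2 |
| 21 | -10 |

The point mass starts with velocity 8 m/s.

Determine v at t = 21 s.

Δv equals the area under the a-t graph; then v = v₀ + Δv.
0–3 s: ½(3 + 0)(3) = 4.5 m/s
3–7 s: ½(0 + -11)(4) = -22 m/s
7–9 s: ½(-11 + 2)(2) = -9 m/s
9–15 s: 2 × 6 = 12 m/s
15–21 s: ½(2 + -10)(6) = -24 m/s
Δv = -38.5 m/s, so v(21) = 8 + (-38.5) = -30.5 m/s.

-30.5 m/s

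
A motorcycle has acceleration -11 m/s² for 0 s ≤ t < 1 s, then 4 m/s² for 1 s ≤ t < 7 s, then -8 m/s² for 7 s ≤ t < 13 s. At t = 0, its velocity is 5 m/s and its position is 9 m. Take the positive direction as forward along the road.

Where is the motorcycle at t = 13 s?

On each constant-a segment, Δv = aΔt and Δx = v₀Δt + ½aΔt²; chain segment to segment.
0–1 s: v starts 5 m/s; Δx = 5·1 + ½·-11·1² = -0.5 m; v ends -6 m/s.
1–7 s: v starts -6 m/s; Δx = -6·6 + ½·4·6² = 36 m; v ends 18 m/s.
7–13 s: v starts 18 m/s; Δx = 18·6 + ½·-8·6² = -36 m; v ends -30 m/s.
x(13) = 9 + Σ Δx = 8.5 m.

8.5 m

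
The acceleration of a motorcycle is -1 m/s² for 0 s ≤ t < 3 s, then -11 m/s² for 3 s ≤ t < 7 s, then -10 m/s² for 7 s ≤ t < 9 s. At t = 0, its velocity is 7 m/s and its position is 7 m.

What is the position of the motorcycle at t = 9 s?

On each constant-a segment, Δv = aΔt and Δx = v₀Δt + ½aΔt²; chain segment to segment.
0–3 s: v starts 7 m/s; Δx = 7·3 + ½·-1·3² = 16.5 m; v ends 4 m/s.
3–7 s: v starts 4 m/s; Δx = 4·4 + ½·-11·4² = -72 m; v ends -40 m/s.
7–9 s: v starts -40 m/s; Δx = -40·2 + ½·-10·2² = -100 m; v ends -60 m/s.
x(9) = 7 + Σ Δx = -148.5 m.

-148.5 m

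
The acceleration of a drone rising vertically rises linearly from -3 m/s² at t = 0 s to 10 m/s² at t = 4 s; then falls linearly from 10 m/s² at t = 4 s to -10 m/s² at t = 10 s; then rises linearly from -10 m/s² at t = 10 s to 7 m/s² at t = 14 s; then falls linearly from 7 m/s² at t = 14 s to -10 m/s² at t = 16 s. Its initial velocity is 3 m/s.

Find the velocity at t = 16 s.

8 m/s

Δv equals the area under the a-t graph; then v = v₀ + Δv.
0–4 s: ½(-3 + 10)(4) = 14 m/s
4–10 s: ½(10 + -10)(6) = 0 m/s
10–14 s: ½(-10 + 7)(4) = -6 m/s
14–16 s: ½(7 + -10)(2) = -3 m/s
Δv = 5 m/s, so v(16) = 3 + (5) = 8 m/s.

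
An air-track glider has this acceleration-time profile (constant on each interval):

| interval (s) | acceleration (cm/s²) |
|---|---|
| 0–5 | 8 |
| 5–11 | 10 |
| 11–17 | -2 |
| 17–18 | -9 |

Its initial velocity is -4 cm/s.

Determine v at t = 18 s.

75 cm/s

Δv equals the area under the a-t graph; then v = v₀ + Δv.
0–5 s: 8 × 5 = 40 cm/s
5–11 s: 10 × 6 = 60 cm/s
11–17 s: -2 × 6 = -12 cm/s
17–18 s: -9 × 1 = -9 cm/s
Δv = 79 cm/s, so v(18) = -4 + (79) = 75 cm/s.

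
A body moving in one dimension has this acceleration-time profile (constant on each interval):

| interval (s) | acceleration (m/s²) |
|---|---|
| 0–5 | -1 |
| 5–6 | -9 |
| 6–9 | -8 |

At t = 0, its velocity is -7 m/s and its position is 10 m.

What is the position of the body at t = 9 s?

On each constant-a segment, Δv = aΔt and Δx = v₀Δt + ½aΔt²; chain segment to segment.
0–5 s: v starts -7 m/s; Δx = -7·5 + ½·-1·5² = -47.5 m; v ends -12 m/s.
5–6 s: v starts -12 m/s; Δx = -12·1 + ½·-9·1² = -16.5 m; v ends -21 m/s.
6–9 s: v starts -21 m/s; Δx = -21·3 + ½·-8·3² = -99 m; v ends -45 m/s.
x(9) = 10 + Σ Δx = -153 m.

-153 m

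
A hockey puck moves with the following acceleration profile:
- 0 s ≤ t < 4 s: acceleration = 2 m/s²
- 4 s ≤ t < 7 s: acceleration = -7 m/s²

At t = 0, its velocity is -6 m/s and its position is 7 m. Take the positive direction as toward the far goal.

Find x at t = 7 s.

On each constant-a segment, Δv = aΔt and Δx = v₀Δt + ½aΔt²; chain segment to segment.
0–4 s: v starts -6 m/s; Δx = -6·4 + ½·2·4² = -8 m; v ends 2 m/s.
4–7 s: v starts 2 m/s; Δx = 2·3 + ½·-7·3² = -25.5 m; v ends -19 m/s.
x(7) = 7 + Σ Δx = -26.5 m.

-26.5 m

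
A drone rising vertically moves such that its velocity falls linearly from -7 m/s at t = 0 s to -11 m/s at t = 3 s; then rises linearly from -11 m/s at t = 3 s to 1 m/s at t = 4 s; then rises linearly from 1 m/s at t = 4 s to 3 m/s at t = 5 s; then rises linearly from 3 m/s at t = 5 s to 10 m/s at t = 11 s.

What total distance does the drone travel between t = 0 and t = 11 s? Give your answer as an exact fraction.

Total distance travelled is ∫|v| dt — sum the magnitudes of each area piece.
0–3 s: |½(-7 + -11)(3)| = 27 m
3–4 s: v = 0 at t = 47/12 s; triangle areas 121/24 + 1/24 = 61/12 m
4–5 s: |½(1 + 3)(1)| = 2 m
5–11 s: |½(3 + 10)(6)| = 39 m
Total distance = 877/12 m

877/12 m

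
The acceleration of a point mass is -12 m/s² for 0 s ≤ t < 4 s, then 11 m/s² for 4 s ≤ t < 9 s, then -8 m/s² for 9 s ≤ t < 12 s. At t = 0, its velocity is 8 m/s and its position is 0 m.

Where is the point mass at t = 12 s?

On each constant-a segment, Δv = aΔt and Δx = v₀Δt + ½aΔt²; chain segment to segment.
0–4 s: v starts 8 m/s; Δx = 8·4 + ½·-12·4² = -64 m; v ends -40 m/s.
4–9 s: v starts -40 m/s; Δx = -40·5 + ½·11·5² = -62.5 m; v ends 15 m/s.
9–12 s: v starts 15 m/s; Δx = 15·3 + ½·-8·3² = 9 m; v ends -9 m/s.
x(12) = 0 + Σ Δx = -117.5 m.

-117.5 m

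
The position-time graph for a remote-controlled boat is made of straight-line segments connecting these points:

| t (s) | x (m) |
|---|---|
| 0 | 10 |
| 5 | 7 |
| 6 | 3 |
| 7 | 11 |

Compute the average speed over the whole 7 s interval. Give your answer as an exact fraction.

15/7 m/s

Average speed = (total path length)/(elapsed time); on a piecewise-linear x-t graph the path length is Σ|Δx|.
0–5 s: |Δx| = |7 − 10| = 3 m
5–6 s: |Δx| = |3 − 7| = 4 m
6–7 s: |Δx| = |11 − 3| = 8 m
Total path = 15 m; average speed = 15/7 = 15/7 m/s.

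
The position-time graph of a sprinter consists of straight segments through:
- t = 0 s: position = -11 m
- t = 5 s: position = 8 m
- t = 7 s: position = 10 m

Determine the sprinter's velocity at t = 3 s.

Velocity is the slope of the x-t graph on 0–5 s: (8 − -11)/(5 − 0) = 3.8 m/s.

3.8 m/s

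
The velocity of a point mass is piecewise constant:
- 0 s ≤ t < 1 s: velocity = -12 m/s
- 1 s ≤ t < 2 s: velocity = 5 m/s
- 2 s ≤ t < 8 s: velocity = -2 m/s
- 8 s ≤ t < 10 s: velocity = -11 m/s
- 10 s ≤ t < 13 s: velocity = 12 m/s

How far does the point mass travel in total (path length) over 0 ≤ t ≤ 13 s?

Distance (not displacement) is the total path length: add the absolute areas under v-t.
0–1 s: |-12| × 1 = 12 m
1–2 s: |5| × 1 = 5 m
2–8 s: |-2| × 6 = 12 m
8–10 s: |-11| × 2 = 22 m
10–13 s: |12| × 3 = 36 m
Total distance = 87 m

87 m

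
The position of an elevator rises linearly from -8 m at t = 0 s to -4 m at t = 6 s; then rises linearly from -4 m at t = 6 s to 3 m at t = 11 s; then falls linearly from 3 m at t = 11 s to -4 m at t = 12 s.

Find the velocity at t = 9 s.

Velocity is the slope of the x-t graph on 6–11 s: (3 − -4)/(11 − 6) = 1.4 m/s.

1.4 m/s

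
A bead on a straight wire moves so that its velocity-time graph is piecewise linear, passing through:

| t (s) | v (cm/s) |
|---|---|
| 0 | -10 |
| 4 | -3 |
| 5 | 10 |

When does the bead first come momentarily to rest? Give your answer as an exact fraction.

v changes sign on 4–5 s (from -3 to 10); the graph is linear there, so v = 0 at t = 4 + (3)·(5 − 4)/(10 − -3) = 55/13 s.

t = 55/13 s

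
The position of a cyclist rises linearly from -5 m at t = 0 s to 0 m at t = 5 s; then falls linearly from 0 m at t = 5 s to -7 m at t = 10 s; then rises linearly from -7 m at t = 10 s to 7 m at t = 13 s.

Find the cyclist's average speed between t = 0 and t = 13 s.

2 m/s

Average speed = (total path length)/(elapsed time); on a piecewise-linear x-t graph the path length is Σ|Δx|.
0–5 s: |Δx| = |0 − -5| = 5 m
5–10 s: |Δx| = |-7 − 0| = 7 m
10–13 s: |Δx| = |7 − -7| = 14 m
Total path = 26 m; average speed = 26/13 = 2 m/s.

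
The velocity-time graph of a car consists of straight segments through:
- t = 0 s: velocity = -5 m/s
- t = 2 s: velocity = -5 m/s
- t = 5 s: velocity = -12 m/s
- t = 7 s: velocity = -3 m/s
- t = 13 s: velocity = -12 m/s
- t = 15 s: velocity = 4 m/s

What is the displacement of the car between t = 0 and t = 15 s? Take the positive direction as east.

-103.5 m

Displacement is the signed area under the v-t curve.
0–2 s: -5 × 2 = -10 m
2–5 s: ½(-5 + -12)(3) = -25.5 m
5–7 s: ½(-12 + -3)(2) = -15 m
7–13 s: ½(-3 + -12)(6) = -45 m
13–15 s: ½(-12 + 4)(2) = -8 m
Net displacement = -103.5 m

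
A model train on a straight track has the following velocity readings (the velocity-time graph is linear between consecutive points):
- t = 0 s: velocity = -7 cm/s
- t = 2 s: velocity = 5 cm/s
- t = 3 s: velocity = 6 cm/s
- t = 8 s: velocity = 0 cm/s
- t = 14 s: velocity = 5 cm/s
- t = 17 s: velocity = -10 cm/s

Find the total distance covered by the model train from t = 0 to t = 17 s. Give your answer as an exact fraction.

325/6 cm

Total distance travelled is ∫|v| dt — sum the magnitudes of each area piece.
0–2 s: v = 0 at t = 7/6 s; triangle areas 49/12 + 25/12 = 37/6 cm
2–3 s: |½(5 + 6)(1)| = 5.5 cm
3–8 s: |½(6 + 0)(5)| = 15 cm
8–14 s: |½(0 + 5)(6)| = 15 cm
14–17 s: v = 0 at t = 15 s; triangle areas 2.5 + 10 = 12.5 cm
Total distance = 325/6 cm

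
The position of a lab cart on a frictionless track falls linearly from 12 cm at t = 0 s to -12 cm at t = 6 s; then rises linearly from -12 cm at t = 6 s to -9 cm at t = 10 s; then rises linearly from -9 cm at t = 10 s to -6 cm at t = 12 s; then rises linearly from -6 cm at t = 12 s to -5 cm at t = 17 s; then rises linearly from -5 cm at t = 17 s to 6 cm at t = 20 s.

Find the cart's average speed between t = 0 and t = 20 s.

2.1 cm/s

Average speed = (total path length)/(elapsed time); on a piecewise-linear x-t graph the path length is Σ|Δx|.
0–6 s: |Δx| = |-12 − 12| = 24 cm
6–10 s: |Δx| = |-9 − -12| = 3 cm
10–12 s: |Δx| = |-6 − -9| = 3 cm
12–17 s: |Δx| = |-5 − -6| = 1 cm
17–20 s: |Δx| = |6 − -5| = 11 cm
Total path = 42 cm; average speed = 42/20 = 2.1 cm/s.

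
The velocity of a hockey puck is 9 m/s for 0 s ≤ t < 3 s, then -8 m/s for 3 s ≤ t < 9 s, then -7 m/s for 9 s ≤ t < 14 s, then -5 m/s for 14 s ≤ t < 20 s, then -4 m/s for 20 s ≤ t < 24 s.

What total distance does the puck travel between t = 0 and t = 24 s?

Total distance travelled is ∫|v| dt — sum the magnitudes of each area piece.
0–3 s: |9| × 3 = 27 m
3–9 s: |-8| × 6 = 48 m
9–14 s: |-7| × 5 = 35 m
14–20 s: |-5| × 6 = 30 m
20–24 s: |-4| × 4 = 16 m
Total distance = 156 m

156 m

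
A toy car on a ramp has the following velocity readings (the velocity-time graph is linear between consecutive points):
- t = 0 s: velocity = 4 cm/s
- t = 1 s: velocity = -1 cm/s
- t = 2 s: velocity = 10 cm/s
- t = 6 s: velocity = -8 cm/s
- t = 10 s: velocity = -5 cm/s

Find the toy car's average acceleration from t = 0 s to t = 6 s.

Average acceleration = Δv/Δt = (-8 − 4)/(6 − 0) = -2 cm/s².

-2 cm/s²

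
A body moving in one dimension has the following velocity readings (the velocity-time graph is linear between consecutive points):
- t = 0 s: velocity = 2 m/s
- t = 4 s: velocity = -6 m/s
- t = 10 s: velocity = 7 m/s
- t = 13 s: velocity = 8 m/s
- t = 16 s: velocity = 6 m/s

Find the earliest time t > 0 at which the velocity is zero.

t = 1 s

v changes sign on 0–4 s (from 2 to -6); the graph is linear there, so v = 0 at t = 0 + (-2)·(4 − 0)/(-6 − 2) = 1 s.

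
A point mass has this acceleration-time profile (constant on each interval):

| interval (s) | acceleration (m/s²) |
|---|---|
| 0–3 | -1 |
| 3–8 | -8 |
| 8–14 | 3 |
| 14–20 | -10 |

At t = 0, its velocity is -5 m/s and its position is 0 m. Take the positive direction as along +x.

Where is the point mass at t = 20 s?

On each constant-a segment, Δv = aΔt and Δx = v₀Δt + ½aΔt²; chain segment to segment.
0–3 s: v starts -5 m/s; Δx = -5·3 + ½·-1·3² = -19.5 m; v ends -8 m/s.
3–8 s: v starts -8 m/s; Δx = -8·5 + ½·-8·5² = -140 m; v ends -48 m/s.
8–14 s: v starts -48 m/s; Δx = -48·6 + ½·3·6² = -234 m; v ends -30 m/s.
14–20 s: v starts -30 m/s; Δx = -30·6 + ½·-10·6² = -360 m; v ends -90 m/s.
x(20) = 0 + Σ Δx = -753.5 m.

-753.5 m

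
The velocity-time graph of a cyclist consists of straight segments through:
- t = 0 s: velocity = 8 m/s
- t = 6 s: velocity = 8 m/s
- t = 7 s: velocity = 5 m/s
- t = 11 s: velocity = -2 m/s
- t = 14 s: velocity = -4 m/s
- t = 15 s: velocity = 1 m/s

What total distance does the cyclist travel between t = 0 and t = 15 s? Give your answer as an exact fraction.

2572/35 m

Total distance travelled is ∫|v| dt — sum the magnitudes of each area piece.
0–6 s: |8| × 6 = 48 m
6–7 s: |½(8 + 5)(1)| = 6.5 m
7–11 s: v = 0 at t = 69/7 s; triangle areas 50/7 + 8/7 = 58/7 m
11–14 s: |½(-2 + -4)(3)| = 9 m
14–15 s: v = 0 at t = 14.8 s; triangle areas 1.6 + 0.1 = 1.7 m
Total distance = 2572/35 m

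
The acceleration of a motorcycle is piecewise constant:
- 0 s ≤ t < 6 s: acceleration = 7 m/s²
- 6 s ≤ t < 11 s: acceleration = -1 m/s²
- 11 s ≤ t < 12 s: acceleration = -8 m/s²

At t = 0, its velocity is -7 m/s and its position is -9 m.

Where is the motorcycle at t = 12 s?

263.5 m

On each constant-a segment, Δv = aΔt and Δx = v₀Δt + ½aΔt²; chain segment to segment.
0–6 s: v starts -7 m/s; Δx = -7·6 + ½·7·6² = 84 m; v ends 35 m/s.
6–11 s: v starts 35 m/s; Δx = 35·5 + ½·-1·5² = 162.5 m; v ends 30 m/s.
11–12 s: v starts 30 m/s; Δx = 30·1 + ½·-8·1² = 26 m; v ends 22 m/s.
x(12) = -9 + Σ Δx = 263.5 m.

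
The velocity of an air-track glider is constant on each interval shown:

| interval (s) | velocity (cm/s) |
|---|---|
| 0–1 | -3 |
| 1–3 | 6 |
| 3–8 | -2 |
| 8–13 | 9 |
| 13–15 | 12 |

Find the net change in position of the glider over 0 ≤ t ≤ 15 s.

68 cm

Net displacement equals the area under the velocity-time graph (areas below the axis count negative).
0–1 s: -3 × 1 = -3 cm
1–3 s: 6 × 2 = 12 cm
3–8 s: -2 × 5 = -10 cm
8–13 s: 9 × 5 = 45 cm
13–15 s: 12 × 2 = 24 cm
Net displacement = 68 cm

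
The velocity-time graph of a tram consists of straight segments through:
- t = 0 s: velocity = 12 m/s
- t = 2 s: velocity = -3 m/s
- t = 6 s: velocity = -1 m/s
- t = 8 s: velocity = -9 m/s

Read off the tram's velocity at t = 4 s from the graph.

-2 m/s

On 2–6 s the graph is linear from -3 to -1 m/s: v(4) = -3 + (-1 − -3)·(4 − 2)/(6 − 2) = -2 m/s.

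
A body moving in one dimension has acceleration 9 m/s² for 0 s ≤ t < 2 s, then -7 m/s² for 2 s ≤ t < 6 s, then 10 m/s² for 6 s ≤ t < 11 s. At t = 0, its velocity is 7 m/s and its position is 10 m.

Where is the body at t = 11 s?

On each constant-a segment, Δv = aΔt and Δx = v₀Δt + ½aΔt²; chain segment to segment.
0–2 s: v starts 7 m/s; Δx = 7·2 + ½·9·2² = 32 m; v ends 25 m/s.
2–6 s: v starts 25 m/s; Δx = 25·4 + ½·-7·4² = 44 m; v ends -3 m/s.
6–11 s: v starts -3 m/s; Δx = -3·5 + ½·10·5² = 110 m; v ends 47 m/s.
x(11) = 10 + Σ Δx = 196 m.

196 m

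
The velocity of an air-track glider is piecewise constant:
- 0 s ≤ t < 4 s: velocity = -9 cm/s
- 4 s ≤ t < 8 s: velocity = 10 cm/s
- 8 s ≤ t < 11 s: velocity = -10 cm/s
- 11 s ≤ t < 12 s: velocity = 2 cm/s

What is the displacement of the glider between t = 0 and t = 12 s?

-24 cm

Net displacement equals the area under the velocity-time graph (areas below the axis count negative).
0–4 s: -9 × 4 = -36 cm
4–8 s: 10 × 4 = 40 cm
8–11 s: -10 × 3 = -30 cm
11–12 s: 2 × 1 = 2 cm
Net displacement = -24 cm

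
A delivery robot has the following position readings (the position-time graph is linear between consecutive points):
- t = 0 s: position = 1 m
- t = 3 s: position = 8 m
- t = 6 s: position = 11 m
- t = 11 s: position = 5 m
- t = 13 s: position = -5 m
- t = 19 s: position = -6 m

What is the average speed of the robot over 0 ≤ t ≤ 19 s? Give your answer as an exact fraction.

27/19 m/s

Average speed = (total path length)/(elapsed time); on a piecewise-linear x-t graph the path length is Σ|Δx|.
0–3 s: |Δx| = |8 − 1| = 7 m
3–6 s: |Δx| = |11 − 8| = 3 m
6–11 s: |Δx| = |5 − 11| = 6 m
11–13 s: |Δx| = |-5 − 5| = 10 m
13–19 s: |Δx| = |-6 − -5| = 1 m
Total path = 27 m; average speed = 27/19 = 27/19 m/s.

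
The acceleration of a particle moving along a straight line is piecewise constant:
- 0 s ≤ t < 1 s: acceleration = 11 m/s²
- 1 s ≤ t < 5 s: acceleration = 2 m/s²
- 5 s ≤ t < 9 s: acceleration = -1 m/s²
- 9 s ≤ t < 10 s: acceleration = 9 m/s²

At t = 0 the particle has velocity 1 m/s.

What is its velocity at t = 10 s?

25 m/s

Δv equals the area under the a-t graph; then v = v₀ + Δv.
0–1 s: 11 × 1 = 11 m/s
1–5 s: 2 × 4 = 8 m/s
5–9 s: -1 × 4 = -4 m/s
9–10 s: 9 × 1 = 9 m/s
Δv = 24 m/s, so v(10) = 1 + (24) = 25 m/s.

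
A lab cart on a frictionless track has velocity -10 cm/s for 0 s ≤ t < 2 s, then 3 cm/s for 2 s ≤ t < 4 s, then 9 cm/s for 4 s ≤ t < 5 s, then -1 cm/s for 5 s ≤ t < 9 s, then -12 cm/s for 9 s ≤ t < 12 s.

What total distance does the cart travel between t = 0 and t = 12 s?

Total distance travelled is ∫|v| dt — sum the magnitudes of each area piece.
0–2 s: |-10| × 2 = 20 cm
2–4 s: |3| × 2 = 6 cm
4–5 s: |9| × 1 = 9 cm
5–9 s: |-1| × 4 = 4 cm
9–12 s: |-12| × 3 = 36 cm
Total distance = 75 cm

75 cm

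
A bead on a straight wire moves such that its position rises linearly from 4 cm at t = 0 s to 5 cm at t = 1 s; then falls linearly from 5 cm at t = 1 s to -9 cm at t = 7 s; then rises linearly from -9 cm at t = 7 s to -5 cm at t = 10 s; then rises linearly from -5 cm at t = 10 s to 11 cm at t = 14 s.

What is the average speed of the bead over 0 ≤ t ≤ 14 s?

Average speed = (total path length)/(elapsed time); on a piecewise-linear x-t graph the path length is Σ|Δx|.
0–1 s: |Δx| = |5 − 4| = 1 cm
1–7 s: |Δx| = |-9 − 5| = 14 cm
7–10 s: |Δx| = |-5 − -9| = 4 cm
10–14 s: |Δx| = |11 − -5| = 16 cm
Total path = 35 cm; average speed = 35/14 = 2.5 cm/s.

2.5 cm/s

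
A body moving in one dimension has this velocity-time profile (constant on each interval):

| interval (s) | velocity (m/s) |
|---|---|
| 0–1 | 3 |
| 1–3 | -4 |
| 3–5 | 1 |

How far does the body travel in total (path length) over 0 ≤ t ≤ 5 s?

13 m

Total distance travelled is ∫|v| dt — sum the magnitudes of each area piece.
0–1 s: |3| × 1 = 3 m
1–3 s: |-4| × 2 = 8 m
3–5 s: |1| × 2 = 2 m
Total distance = 13 m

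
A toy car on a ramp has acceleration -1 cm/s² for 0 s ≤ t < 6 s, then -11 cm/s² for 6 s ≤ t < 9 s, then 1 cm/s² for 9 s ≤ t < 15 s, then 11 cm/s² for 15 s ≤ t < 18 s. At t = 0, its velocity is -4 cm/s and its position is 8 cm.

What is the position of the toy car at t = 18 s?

-415 cm

On each constant-a segment, Δv = aΔt and Δx = v₀Δt + ½aΔt²; chain segment to segment.
0–6 s: v starts -4 cm/s; Δx = -4·6 + ½·-1·6² = -42 cm; v ends -10 cm/s.
6–9 s: v starts -10 cm/s; Δx = -10·3 + ½·-11·3² = -79.5 cm; v ends -43 cm/s.
9–15 s: v starts -43 cm/s; Δx = -43·6 + ½·1·6² = -240 cm; v ends -37 cm/s.
15–18 s: v starts -37 cm/s; Δx = -37·3 + ½·11·3² = -61.5 cm; v ends -4 cm/s.
x(18) = 8 + Σ Δx = -415 cm.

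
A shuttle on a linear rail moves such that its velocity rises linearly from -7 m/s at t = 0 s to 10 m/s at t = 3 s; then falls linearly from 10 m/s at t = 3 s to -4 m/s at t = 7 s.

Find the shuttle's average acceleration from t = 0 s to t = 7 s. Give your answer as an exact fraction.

Average acceleration = Δv/Δt = (-4 − -7)/(7 − 0) = 3/7 m/s².

3/7 m/s²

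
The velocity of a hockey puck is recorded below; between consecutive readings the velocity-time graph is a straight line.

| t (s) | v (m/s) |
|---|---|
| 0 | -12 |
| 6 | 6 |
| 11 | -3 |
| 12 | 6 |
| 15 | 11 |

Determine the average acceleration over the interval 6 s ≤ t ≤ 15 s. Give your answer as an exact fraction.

Average acceleration = Δv/Δt = (11 − 6)/(15 − 6) = 5/9 m/s².

5/9 m/s²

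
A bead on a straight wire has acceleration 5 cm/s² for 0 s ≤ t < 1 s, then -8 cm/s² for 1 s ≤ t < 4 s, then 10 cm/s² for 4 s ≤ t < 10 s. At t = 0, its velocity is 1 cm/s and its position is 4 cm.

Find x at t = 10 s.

On each constant-a segment, Δv = aΔt and Δx = v₀Δt + ½aΔt²; chain segment to segment.
0–1 s: v starts 1 cm/s; Δx = 1·1 + ½·5·1² = 3.5 cm; v ends 6 cm/s.
1–4 s: v starts 6 cm/s; Δx = 6·3 + ½·-8·3² = -18 cm; v ends -18 cm/s.
4–10 s: v starts -18 cm/s; Δx = -18·6 + ½·10·6² = 72 cm; v ends 42 cm/s.
x(10) = 4 + Σ Δx = 61.5 cm.

61.5 cm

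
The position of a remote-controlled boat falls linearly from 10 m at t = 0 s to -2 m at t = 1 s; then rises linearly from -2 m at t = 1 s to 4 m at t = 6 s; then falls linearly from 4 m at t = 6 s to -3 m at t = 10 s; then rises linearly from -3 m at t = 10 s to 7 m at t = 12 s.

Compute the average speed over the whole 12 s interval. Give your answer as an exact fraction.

35/12 m/s

Average speed = (total path length)/(elapsed time); on a piecewise-linear x-t graph the path length is Σ|Δx|.
0–1 s: |Δx| = |-2 − 10| = 12 m
1–6 s: |Δx| = |4 − -2| = 6 m
6–10 s: |Δx| = |-3 − 4| = 7 m
10–12 s: |Δx| = |7 − -3| = 10 m
Total path = 35 m; average speed = 35/12 = 35/12 m/s.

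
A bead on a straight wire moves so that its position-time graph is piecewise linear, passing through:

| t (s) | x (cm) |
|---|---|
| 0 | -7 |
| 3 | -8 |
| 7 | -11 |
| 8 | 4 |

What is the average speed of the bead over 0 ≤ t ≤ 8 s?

2.375 cm/s

Average speed = (total path length)/(elapsed time); on a piecewise-linear x-t graph the path length is Σ|Δx|.
0–3 s: |Δx| = |-8 − -7| = 1 cm
3–7 s: |Δx| = |-11 − -8| = 3 cm
7–8 s: |Δx| = |4 − -11| = 15 cm
Total path = 19 cm; average speed = 19/8 = 2.375 cm/s.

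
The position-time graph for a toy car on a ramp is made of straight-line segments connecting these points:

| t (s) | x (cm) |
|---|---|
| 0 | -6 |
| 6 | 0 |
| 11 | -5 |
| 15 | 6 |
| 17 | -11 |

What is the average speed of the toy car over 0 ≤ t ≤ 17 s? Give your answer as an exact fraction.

39/17 cm/s

Average speed = (total path length)/(elapsed time); on a piecewise-linear x-t graph the path length is Σ|Δx|.
0–6 s: |Δx| = |0 − -6| = 6 cm
6–11 s: |Δx| = |-5 − 0| = 5 cm
11–15 s: |Δx| = |6 − -5| = 11 cm
15–17 s: |Δx| = |-11 − 6| = 17 cm
Total path = 39 cm; average speed = 39/17 = 39/17 cm/s.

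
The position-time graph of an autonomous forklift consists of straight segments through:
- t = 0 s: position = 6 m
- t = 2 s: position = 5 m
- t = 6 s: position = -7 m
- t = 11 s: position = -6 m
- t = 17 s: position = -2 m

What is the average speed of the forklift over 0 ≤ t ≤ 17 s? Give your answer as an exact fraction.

18/17 m/s

Average speed = (total path length)/(elapsed time); on a piecewise-linear x-t graph the path length is Σ|Δx|.
0–2 s: |Δx| = |5 − 6| = 1 m
2–6 s: |Δx| = |-7 − 5| = 12 m
6–11 s: |Δx| = |-6 − -7| = 1 m
11–17 s: |Δx| = |-2 − -6| = 4 m
Total path = 18 m; average speed = 18/17 = 18/17 m/s.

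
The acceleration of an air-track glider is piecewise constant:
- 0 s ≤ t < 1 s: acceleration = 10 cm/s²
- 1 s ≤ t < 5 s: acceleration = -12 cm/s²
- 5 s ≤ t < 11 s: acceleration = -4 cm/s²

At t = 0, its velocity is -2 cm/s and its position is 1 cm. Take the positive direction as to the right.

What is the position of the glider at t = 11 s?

-372 cm

On each constant-a segment, Δv = aΔt and Δx = v₀Δt + ½aΔt²; chain segment to segment.
0–1 s: v starts -2 cm/s; Δx = -2·1 + ½·10·1² = 3 cm; v ends 8 cm/s.
1–5 s: v starts 8 cm/s; Δx = 8·4 + ½·-12·4² = -64 cm; v ends -40 cm/s.
5–11 s: v starts -40 cm/s; Δx = -40·6 + ½·-4·6² = -312 cm; v ends -64 cm/s.
x(11) = 1 + Σ Δx = -372 cm.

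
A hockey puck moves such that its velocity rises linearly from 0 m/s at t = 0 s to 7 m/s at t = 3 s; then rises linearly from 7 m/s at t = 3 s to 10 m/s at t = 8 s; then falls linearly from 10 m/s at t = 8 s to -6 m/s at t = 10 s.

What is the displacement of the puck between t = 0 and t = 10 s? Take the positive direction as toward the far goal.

57 m

Net displacement equals the area under the velocity-time graph (areas below the axis count negative).
0–3 s: ½(0 + 7)(3) = 10.5 m
3–8 s: ½(7 + 10)(5) = 42.5 m
8–10 s: ½(10 + -6)(2) = 4 m
Net displacement = 57 m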